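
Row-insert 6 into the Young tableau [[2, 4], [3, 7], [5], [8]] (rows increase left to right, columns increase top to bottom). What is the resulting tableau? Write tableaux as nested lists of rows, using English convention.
6 is larger than every entry of row 1, so it is appended to row 1. The new tableau is [[2, 4, 6], [3, 7], [5], [8]].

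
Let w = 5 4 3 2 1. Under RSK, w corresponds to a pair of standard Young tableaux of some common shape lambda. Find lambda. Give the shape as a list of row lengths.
[1, 1, 1, 1, 1]

Row-insert each entry into an empty tableau.

After inserting 5: P = [[5]].
After inserting 4: P = [[4], [5]].
After inserting 3: P = [[3], [4], [5]].
After inserting 2: P = [[2], [3], [4], [5]].
After inserting 1: P = [[1], [2], [3], [4], [5]].

The final insertion tableau P = [[1], [2], [3], [4], [5]] has shape [1, 1, 1, 1, 1].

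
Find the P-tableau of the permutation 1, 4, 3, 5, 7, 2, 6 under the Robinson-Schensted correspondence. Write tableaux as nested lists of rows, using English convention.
P = [[1, 2, 5, 6], [3, 7], [4]]

After inserting 1: P = [[1]].
After inserting 4: P = [[1, 4]].
After inserting 3: P = [[1, 3], [4]].
After inserting 5: P = [[1, 3, 5], [4]].
After inserting 7: P = [[1, 3, 5, 7], [4]].
After inserting 2: P = [[1, 2, 5, 7], [3], [4]].
After inserting 6: P = [[1, 2, 5, 6], [3, 7], [4]].

So P = [[1, 2, 5, 6], [3, 7], [4]].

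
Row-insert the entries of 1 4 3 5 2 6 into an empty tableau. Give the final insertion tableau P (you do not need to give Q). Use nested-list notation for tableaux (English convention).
Insert 1: appended to row 1. P = [[1]].
Insert 4: appended to row 1. P = [[1, 4]].
Insert 3: 3 bumps 4 from row 1; 4 starts row 2. P = [[1, 3], [4]].
Insert 5: appended to row 1. P = [[1, 3, 5], [4]].
Insert 2: 2 bumps 3 from row 1; 3 bumps 4 from row 2; 4 starts row 3. P = [[1, 2, 5], [3], [4]].
Insert 6: appended to row 1. P = [[1, 2, 5, 6], [3], [4]].

So P = [[1, 2, 5, 6], [3], [4]].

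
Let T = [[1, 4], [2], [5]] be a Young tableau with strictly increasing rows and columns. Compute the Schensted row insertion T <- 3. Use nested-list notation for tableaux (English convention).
[[1, 3], [2, 4], [5]]

In row 1, 3 replaces 4 (the leftmost entry greater than 3); 4 is bumped to row 2. 4 is appended to row 2. The new tableau is [[1, 3], [2, 4], [5]].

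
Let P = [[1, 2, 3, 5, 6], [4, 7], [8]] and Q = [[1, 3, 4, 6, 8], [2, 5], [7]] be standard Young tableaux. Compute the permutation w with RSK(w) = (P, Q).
Reverse the RSK construction: for i from n down to 1, find the cell of Q containing i, remove the entry at that cell from P, and reverse-bump it up through P; the value ejected from row 1 is w(i).

Step i=8: Q has 8 at row 1, column 5; remove that cell from P, ejecting 6. So w(8) = 6. P is now [[1, 2, 3, 5], [4, 7], [8]].
Step i=7: Q has 7 at row 3, column 1; remove 8 from row 3 of P and reverse-bump: 8 enters row 2 and ejects 7; 7 enters row 1 and ejects 5. So w(7) = 5. P is now [[1, 2, 3, 7], [4, 8]].
Step i=6: Q has 6 at row 1, column 4; remove that cell from P, ejecting 7. So w(6) = 7. P is now [[1, 2, 3], [4, 8]].
Step i=5: Q has 5 at row 2, column 2; remove 8 from row 2 of P and reverse-bump: 8 enters row 1 and ejects 3. So w(5) = 3. P is now [[1, 2, 8], [4]].
Step i=4: Q has 4 at row 1, column 3; remove that cell from P, ejecting 8. So w(4) = 8. P is now [[1, 2], [4]].
Step i=3: Q has 3 at row 1, column 2; remove that cell from P, ejecting 2. So w(3) = 2. P is now [[1], [4]].
Step i=2: Q has 2 at row 2, column 1; remove 4 from row 2 of P and reverse-bump: 4 enters row 1 and ejects 1. So w(2) = 1. P is now [[4]].
Step i=1: Q has 1 at row 1, column 1; remove that cell from P, ejecting 4. So w(1) = 4. P is now [].

So w = 4 1 2 8 3 7 5 6.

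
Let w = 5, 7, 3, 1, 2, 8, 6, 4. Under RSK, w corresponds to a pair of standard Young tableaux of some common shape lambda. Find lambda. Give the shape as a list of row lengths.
RSK row insertion gives P = [[1, 2, 4], [3, 6, 8], [5, 7]], which has shape [3, 3, 2].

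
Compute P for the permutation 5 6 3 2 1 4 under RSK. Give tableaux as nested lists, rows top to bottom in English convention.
P = [[1, 4], [2, 6], [3], [5]]

After inserting 5: P = [[5]].
After inserting 6: P = [[5, 6]].
After inserting 3: P = [[3, 6], [5]].
After inserting 2: P = [[2, 6], [3], [5]].
After inserting 1: P = [[1, 6], [2], [3], [5]].
After inserting 4: P = [[1, 4], [2, 6], [3], [5]].

So P = [[1, 4], [2, 6], [3], [5]].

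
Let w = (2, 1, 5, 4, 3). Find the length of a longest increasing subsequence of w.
2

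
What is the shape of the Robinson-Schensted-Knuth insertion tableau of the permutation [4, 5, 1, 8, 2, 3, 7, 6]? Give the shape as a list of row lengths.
[4, 3, 1]

RSK row insertion gives P = [[1, 2, 3, 6], [4, 5, 7], [8]], which has shape [4, 3, 1].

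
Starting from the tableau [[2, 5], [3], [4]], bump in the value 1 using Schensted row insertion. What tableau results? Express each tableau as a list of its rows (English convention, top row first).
[[1, 5], [2], [3], [4]]

In row 1, 1 replaces 2 (the leftmost entry greater than 1); 2 is bumped to row 2. In row 2, 2 replaces 3 (the leftmost entry greater than 2); 3 is bumped to row 3. In row 3, 3 replaces 4 (the leftmost entry greater than 3); 4 is bumped to row 4. 4 starts a new row 4. The new tableau is [[1, 5], [2], [3], [4]].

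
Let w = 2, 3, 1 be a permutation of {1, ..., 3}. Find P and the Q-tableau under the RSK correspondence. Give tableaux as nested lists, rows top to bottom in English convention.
Insert each entry of the permutation into P by Schensted row insertion, recording in Q the position of each new cell.

Insert 2: appended to row 1. P = [[2]].
Insert 3: appended to row 1. P = [[2, 3]].
Insert 1: 1 bumps 2 from row 1; 2 starts row 2. P = [[1, 3], [2]].

So P = [[1, 3], [2]], Q = [[1, 2], [3]].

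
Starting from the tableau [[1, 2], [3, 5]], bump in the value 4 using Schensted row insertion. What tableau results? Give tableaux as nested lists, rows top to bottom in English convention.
4 is larger than every entry of row 1, so it is appended to row 1. The new tableau is [[1, 2, 4], [3, 5]].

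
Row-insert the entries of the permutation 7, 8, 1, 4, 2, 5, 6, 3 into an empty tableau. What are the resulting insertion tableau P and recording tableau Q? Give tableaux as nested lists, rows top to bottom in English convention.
Insert each entry of the permutation into P by Schensted row insertion, recording in Q the position of each new cell.

Insert 7: appended to row 1. P = [[7]].
Insert 8: appended to row 1. P = [[7, 8]].
Insert 1: 1 bumps 7 from row 1; 7 starts row 2. P = [[1, 8], [7]].
Insert 4: 4 bumps 8 from row 1; 8 appends to row 2. P = [[1, 4], [7, 8]].
Insert 2: 2 bumps 4 from row 1; 4 bumps 7 from row 2; 7 starts row 3. P = [[1, 2], [4, 8], [7]].
Insert 5: appended to row 1. P = [[1, 2, 5], [4, 8], [7]].
Insert 6: appended to row 1. P = [[1, 2, 5, 6], [4, 8], [7]].
Insert 3: 3 bumps 5 from row 1; 5 bumps 8 from row 2; 8 appends to row 3. P = [[1, 2, 3, 6], [4, 5], [7, 8]].

So P = [[1, 2, 3, 6], [4, 5], [7, 8]], Q = [[1, 2, 6, 7], [3, 4], [5, 8]].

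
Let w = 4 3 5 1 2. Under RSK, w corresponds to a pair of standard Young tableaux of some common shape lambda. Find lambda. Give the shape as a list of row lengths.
[2, 2, 1]

Row-insert each entry into an empty tableau.

After inserting 4: P = [[4]].
After inserting 3: P = [[3], [4]].
After inserting 5: P = [[3, 5], [4]].
After inserting 1: P = [[1, 5], [3], [4]].
After inserting 2: P = [[1, 2], [3, 5], [4]].

The final insertion tableau P = [[1, 2], [3, 5], [4]] has shape [2, 2, 1].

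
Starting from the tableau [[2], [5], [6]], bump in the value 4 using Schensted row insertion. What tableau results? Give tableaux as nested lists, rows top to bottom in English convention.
4 is larger than every entry of row 1, so it is appended to row 1. The new tableau is [[2, 4], [5], [6]].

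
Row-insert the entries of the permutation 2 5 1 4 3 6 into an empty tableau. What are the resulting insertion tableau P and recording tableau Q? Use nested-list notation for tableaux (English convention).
P = [[1, 3, 6], [2, 4], [5]], Q = [[1, 2, 6], [3, 4], [5]]

Insert each entry of the permutation into P by Schensted row insertion, recording in Q the position of each new cell.

Insert 2: appended to row 1. P = [[2]].
Insert 5: appended to row 1. P = [[2, 5]].
Insert 1: 1 bumps 2 from row 1; 2 starts row 2. P = [[1, 5], [2]].
Insert 4: 4 bumps 5 from row 1; 5 appends to row 2. P = [[1, 4], [2, 5]].
Insert 3: 3 bumps 4 from row 1; 4 bumps 5 from row 2; 5 starts row 3. P = [[1, 3], [2, 4], [5]].
Insert 6: appended to row 1. P = [[1, 3, 6], [2, 4], [5]].

So P = [[1, 3, 6], [2, 4], [5]], Q = [[1, 2, 6], [3, 4], [5]].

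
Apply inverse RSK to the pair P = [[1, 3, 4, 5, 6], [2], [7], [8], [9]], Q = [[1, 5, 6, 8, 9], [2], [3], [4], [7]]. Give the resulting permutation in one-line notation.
9 8 7 2 3 4 1 5 6

Reverse the RSK construction: for i from n down to 1, find the cell of Q containing i, remove the entry at that cell from P, and reverse-bump it up through P; the value ejected from row 1 is w(i).

Step i=9: Q has 9 at row 1, column 5; remove that cell from P, ejecting 6. So w(9) = 6. P is now [[1, 3, 4, 5], [2], [7], [8], [9]].
Step i=8: Q has 8 at row 1, column 4; remove that cell from P, ejecting 5. So w(8) = 5. P is now [[1, 3, 4], [2], [7], [8], [9]].
Step i=7: Q has 7 at row 5, column 1; remove 9 from row 5 of P and reverse-bump: 9 enters row 4 and ejects 8; 8 enters row 3 and ejects 7; 7 enters row 2 and ejects 2; 2 enters row 1 and ejects 1. So w(7) = 1. P is now [[2, 3, 4], [7], [8], [9]].
Step i=6: Q has 6 at row 1, column 3; remove that cell from P, ejecting 4. So w(6) = 4. P is now [[2, 3], [7], [8], [9]].
Step i=5: Q has 5 at row 1, column 2; remove that cell from P, ejecting 3. So w(5) = 3. P is now [[2], [7], [8], [9]].
Step i=4: Q has 4 at row 4, column 1; remove 9 from row 4 of P and reverse-bump: 9 enters row 3 and ejects 8; 8 enters row 2 and ejects 7; 7 enters row 1 and ejects 2. So w(4) = 2. P is now [[7], [8], [9]].
Step i=3: Q has 3 at row 3, column 1; remove 9 from row 3 of P and reverse-bump: 9 enters row 2 and ejects 8; 8 enters row 1 and ejects 7. So w(3) = 7. P is now [[8], [9]].
Step i=2: Q has 2 at row 2, column 1; remove 9 from row 2 of P and reverse-bump: 9 enters row 1 and ejects 8. So w(2) = 8. P is now [[9]].
Step i=1: Q has 1 at row 1, column 1; remove that cell from P, ejecting 9. So w(1) = 9. P is now [].

So w = 9 8 7 2 3 4 1 5 6.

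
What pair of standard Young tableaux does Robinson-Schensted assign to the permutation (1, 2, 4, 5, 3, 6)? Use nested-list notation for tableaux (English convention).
P = [[1, 2, 3, 5, 6], [4]], Q = [[1, 2, 3, 4, 6], [5]]

Insert each entry of the permutation into P by Schensted row insertion, recording in Q the position of each new cell.

Insert 1: appended to row 1. P = [[1]].
Insert 2: appended to row 1. P = [[1, 2]].
Insert 4: appended to row 1. P = [[1, 2, 4]].
Insert 5: appended to row 1. P = [[1, 2, 4, 5]].
Insert 3: 3 bumps 4 from row 1; 4 starts row 2. P = [[1, 2, 3, 5], [4]].
Insert 6: appended to row 1. P = [[1, 2, 3, 5, 6], [4]].

So P = [[1, 2, 3, 5, 6], [4]], Q = [[1, 2, 3, 4, 6], [5]].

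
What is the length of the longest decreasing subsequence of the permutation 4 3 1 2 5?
3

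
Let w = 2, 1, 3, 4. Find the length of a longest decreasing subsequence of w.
2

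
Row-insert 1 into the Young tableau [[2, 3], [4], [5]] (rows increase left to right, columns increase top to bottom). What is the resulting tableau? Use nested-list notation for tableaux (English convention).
In row 1, 1 replaces 2 (the leftmost entry greater than 1); 2 is bumped to row 2. In row 2, 2 replaces 4 (the leftmost entry greater than 2); 4 is bumped to row 3. In row 3, 4 replaces 5 (the leftmost entry greater than 4); 5 is bumped to row 4. 5 starts a new row 4. The new tableau is [[1, 3], [2], [4], [5]].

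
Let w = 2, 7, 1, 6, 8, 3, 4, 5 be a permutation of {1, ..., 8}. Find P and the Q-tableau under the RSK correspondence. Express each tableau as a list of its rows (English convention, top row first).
Insert each entry of the permutation into P by Schensted row insertion, recording in Q the position of each new cell.

Insert 2: appended to row 1. P = [[2]].
Insert 7: appended to row 1. P = [[2, 7]].
Insert 1: 1 bumps 2 from row 1; 2 starts row 2. P = [[1, 7], [2]].
Insert 6: 6 bumps 7 from row 1; 7 appends to row 2. P = [[1, 6], [2, 7]].
Insert 8: appended to row 1. P = [[1, 6, 8], [2, 7]].
Insert 3: 3 bumps 6 from row 1; 6 bumps 7 from row 2; 7 starts row 3. P = [[1, 3, 8], [2, 6], [7]].
Insert 4: 4 bumps 8 from row 1; 8 appends to row 2. P = [[1, 3, 4], [2, 6, 8], [7]].
Insert 5: appended to row 1. P = [[1, 3, 4, 5], [2, 6, 8], [7]].

So P = [[1, 3, 4, 5], [2, 6, 8], [7]], Q = [[1, 2, 5, 8], [3, 4, 7], [6]].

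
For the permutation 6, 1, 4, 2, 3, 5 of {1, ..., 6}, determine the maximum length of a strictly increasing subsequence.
4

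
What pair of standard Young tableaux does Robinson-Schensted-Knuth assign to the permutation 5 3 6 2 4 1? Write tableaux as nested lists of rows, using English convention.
Insert each entry of the permutation into P by Schensted row insertion, recording in Q the position of each new cell.

Insert 5: appended to row 1. P = [[5]].
Insert 3: 3 bumps 5 from row 1; 5 starts row 2. P = [[3], [5]].
Insert 6: appended to row 1. P = [[3, 6], [5]].
Insert 2: 2 bumps 3 from row 1; 3 bumps 5 from row 2; 5 starts row 3. P = [[2, 6], [3], [5]].
Insert 4: 4 bumps 6 from row 1; 6 appends to row 2. P = [[2, 4], [3, 6], [5]].
Insert 1: 1 bumps 2 from row 1; 2 bumps 3 from row 2; 3 bumps 5 from row 3; 5 starts row 4. P = [[1, 4], [2, 6], [3], [5]].

So P = [[1, 4], [2, 6], [3], [5]], Q = [[1, 3], [2, 5], [4], [6]].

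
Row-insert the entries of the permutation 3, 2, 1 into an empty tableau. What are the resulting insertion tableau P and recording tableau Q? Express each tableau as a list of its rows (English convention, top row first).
Insert each entry of the permutation into P by Schensted row insertion, recording in Q the position of each new cell.

Insert 3: appended to row 1. P = [[3]], Q = [[1]].
Insert 2: 2 bumps 3 from row 1; 3 starts row 2. P = [[2], [3]], Q = [[1], [2]].
Insert 1: 1 bumps 2 from row 1; 2 bumps 3 from row 2; 3 starts row 3. P = [[1], [2], [3]], Q = [[1], [2], [3]].

So P = [[1], [2], [3]], Q = [[1], [2], [3]].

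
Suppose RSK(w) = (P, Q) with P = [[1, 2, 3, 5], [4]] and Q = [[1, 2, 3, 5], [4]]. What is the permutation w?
1 2 4 3 5

Reverse the RSK construction: for i from n down to 1, find the cell of Q containing i, remove the entry at that cell from P, and reverse-bump it up through P; the value ejected from row 1 is w(i).

Step i=5: Q has 5 at row 1, column 4; remove that cell from P, ejecting 5. So w(5) = 5. P is now [[1, 2, 3], [4]].
Step i=4: Q has 4 at row 2, column 1; remove 4 from row 2 of P and reverse-bump: 4 enters row 1 and ejects 3. So w(4) = 3. P is now [[1, 2, 4]].
Step i=3: Q has 3 at row 1, column 3; remove that cell from P, ejecting 4. So w(3) = 4. P is now [[1, 2]].
Step i=2: Q has 2 at row 1, column 2; remove that cell from P, ejecting 2. So w(2) = 2. P is now [[1]].
Step i=1: Q has 1 at row 1, column 1; remove that cell from P, ejecting 1. So w(1) = 1. P is now [].

So w = 1 2 4 3 5.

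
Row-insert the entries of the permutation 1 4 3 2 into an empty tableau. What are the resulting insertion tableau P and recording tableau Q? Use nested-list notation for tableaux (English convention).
Insert each entry of the permutation into P by Schensted row insertion, recording in Q the position of each new cell.

Insert 1: appended to row 1. P = [[1]].
Insert 4: appended to row 1. P = [[1, 4]].
Insert 3: 3 bumps 4 from row 1; 4 starts row 2. P = [[1, 3], [4]].
Insert 2: 2 bumps 3 from row 1; 3 bumps 4 from row 2; 4 starts row 3. P = [[1, 2], [3], [4]].

So P = [[1, 2], [3], [4]], Q = [[1, 2], [3], [4]].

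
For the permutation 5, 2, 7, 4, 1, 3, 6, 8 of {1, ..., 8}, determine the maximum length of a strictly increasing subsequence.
4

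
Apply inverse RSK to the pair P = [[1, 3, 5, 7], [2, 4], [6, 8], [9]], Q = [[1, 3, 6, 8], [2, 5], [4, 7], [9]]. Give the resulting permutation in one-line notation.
Reverse the RSK construction: for i from n down to 1, find the cell of Q containing i, remove the entry at that cell from P, and reverse-bump it up through P; the value ejected from row 1 is w(i).

Step i=9: Q has 9 at row 4, column 1; remove 9 from row 4 of P and reverse-bump: 9 enters row 3 and ejects 8; 8 enters row 2 and ejects 4; 4 enters row 1 and ejects 3. So w(9) = 3. P is now [[1, 4, 5, 7], [2, 8], [6, 9]].
Step i=8: Q has 8 at row 1, column 4; remove that cell from P, ejecting 7. So w(8) = 7. P is now [[1, 4, 5], [2, 8], [6, 9]].
Step i=7: Q has 7 at row 3, column 2; remove 9 from row 3 of P and reverse-bump: 9 enters row 2 and ejects 8; 8 enters row 1 and ejects 5. So w(7) = 5. P is now [[1, 4, 8], [2, 9], [6]].
Step i=6: Q has 6 at row 1, column 3; remove that cell from P, ejecting 8. So w(6) = 8. P is now [[1, 4], [2, 9], [6]].
Step i=5: Q has 5 at row 2, column 2; remove 9 from row 2 of P and reverse-bump: 9 enters row 1 and ejects 4. So w(5) = 4. P is now [[1, 9], [2], [6]].
Step i=4: Q has 4 at row 3, column 1; remove 6 from row 3 of P and reverse-bump: 6 enters row 2 and ejects 2; 2 enters row 1 and ejects 1. So w(4) = 1. P is now [[2, 9], [6]].
Step i=3: Q has 3 at row 1, column 2; remove that cell from P, ejecting 9. So w(3) = 9. P is now [[2], [6]].
Step i=2: Q has 2 at row 2, column 1; remove 6 from row 2 of P and reverse-bump: 6 enters row 1 and ejects 2. So w(2) = 2. P is now [[6]].
Step i=1: Q has 1 at row 1, column 1; remove that cell from P, ejecting 6. So w(1) = 6. P is now [].

So w = 6 2 9 1 4 8 5 7 3.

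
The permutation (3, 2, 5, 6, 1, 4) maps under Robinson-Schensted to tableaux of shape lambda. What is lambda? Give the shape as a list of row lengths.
Row-insert each entry into an empty tableau.

After inserting 3: P = [[3]].
After inserting 2: P = [[2], [3]].
After inserting 5: P = [[2, 5], [3]].
After inserting 6: P = [[2, 5, 6], [3]].
After inserting 1: P = [[1, 5, 6], [2], [3]].
After inserting 4: P = [[1, 4, 6], [2, 5], [3]].

The final insertion tableau P = [[1, 4, 6], [2, 5], [3]] has shape [3, 2, 1].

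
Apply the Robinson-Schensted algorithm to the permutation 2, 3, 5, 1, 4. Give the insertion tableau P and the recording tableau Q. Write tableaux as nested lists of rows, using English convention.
Insert each entry of the permutation into P by Schensted row insertion, recording in Q the position of each new cell.

Insert 2: appended to row 1. P = [[2]].
Insert 3: appended to row 1. P = [[2, 3]].
Insert 5: appended to row 1. P = [[2, 3, 5]].
Insert 1: 1 bumps 2 from row 1; 2 starts row 2. P = [[1, 3, 5], [2]].
Insert 4: 4 bumps 5 from row 1; 5 appends to row 2. P = [[1, 3, 4], [2, 5]].

So P = [[1, 3, 4], [2, 5]], Q = [[1, 2, 3], [4, 5]].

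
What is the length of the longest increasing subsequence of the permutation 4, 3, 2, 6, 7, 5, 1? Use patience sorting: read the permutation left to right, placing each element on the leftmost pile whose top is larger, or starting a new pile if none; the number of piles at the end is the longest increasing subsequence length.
3

4: new pile. tops = [4]
3: onto pile 1 (replacing 4). tops = [3]
2: onto pile 1 (replacing 3). tops = [2]
6: new pile. tops = [2, 6]
7: new pile. tops = [2, 6, 7]
5: onto pile 2 (replacing 6). tops = [2, 5, 7]
1: onto pile 1 (replacing 2). tops = [1, 5, 7]

3 piles, so the longest increasing subsequence has length 3.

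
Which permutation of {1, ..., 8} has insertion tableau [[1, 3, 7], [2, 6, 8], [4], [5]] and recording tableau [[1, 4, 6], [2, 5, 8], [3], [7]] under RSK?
Reverse the RSK construction: for i from n down to 1, find the cell of Q containing i, remove the entry at that cell from P, and reverse-bump it up through P; the value ejected from row 1 is w(i).

Step i=8: Q has 8 at row 2, column 3; remove 8 from row 2 of P and reverse-bump: 8 enters row 1 and ejects 7. So w(8) = 7. P is now [[1, 3, 8], [2, 6], [4], [5]].
Step i=7: Q has 7 at row 4, column 1; remove 5 from row 4 of P and reverse-bump: 5 enters row 3 and ejects 4; 4 enters row 2 and ejects 2; 2 enters row 1 and ejects 1. So w(7) = 1. P is now [[2, 3, 8], [4, 6], [5]].
Step i=6: Q has 6 at row 1, column 3; remove that cell from P, ejecting 8. So w(6) = 8. P is now [[2, 3], [4, 6], [5]].
Step i=5: Q has 5 at row 2, column 2; remove 6 from row 2 of P and reverse-bump: 6 enters row 1 and ejects 3. So w(5) = 3. P is now [[2, 6], [4], [5]].
Step i=4: Q has 4 at row 1, column 2; remove that cell from P, ejecting 6. So w(4) = 6. P is now [[2], [4], [5]].
Step i=3: Q has 3 at row 3, column 1; remove 5 from row 3 of P and reverse-bump: 5 enters row 2 and ejects 4; 4 enters row 1 and ejects 2. So w(3) = 2. P is now [[4], [5]].
Step i=2: Q has 2 at row 2, column 1; remove 5 from row 2 of P and reverse-bump: 5 enters row 1 and ejects 4. So w(2) = 4. P is now [[5]].
Step i=1: Q has 1 at row 1, column 1; remove that cell from P, ejecting 5. So w(1) = 5. P is now [].

So w = 5 4 2 6 3 8 1 7.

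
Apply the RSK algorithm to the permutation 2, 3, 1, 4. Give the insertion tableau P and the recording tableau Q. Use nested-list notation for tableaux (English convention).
P = [[1, 3, 4], [2]], Q = [[1, 2, 4], [3]]

Insert each entry of the permutation into P by Schensted row insertion, recording in Q the position of each new cell.

After inserting 2: P = [[2]].
After inserting 3: P = [[2, 3]].
After inserting 1: P = [[1, 3], [2]].
After inserting 4: P = [[1, 3, 4], [2]].

So P = [[1, 3, 4], [2]], Q = [[1, 2, 4], [3]].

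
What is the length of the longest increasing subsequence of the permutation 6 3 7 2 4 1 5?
3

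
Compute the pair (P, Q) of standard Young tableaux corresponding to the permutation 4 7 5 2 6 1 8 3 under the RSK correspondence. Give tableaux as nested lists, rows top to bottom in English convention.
P = [[1, 3, 6, 8], [2, 5], [4], [7]], Q = [[1, 2, 5, 7], [3, 8], [4], [6]]

Insert each entry of the permutation into P by Schensted row insertion, recording in Q the position of each new cell.

Insert 4: appended to row 1. P = [[4]], Q = [[1]].
Insert 7: appended to row 1. P = [[4, 7]], Q = [[1, 2]].
Insert 5: 5 bumps 7 from row 1; 7 starts row 2. P = [[4, 5], [7]], Q = [[1, 2], [3]].
Insert 2: 2 bumps 4 from row 1; 4 bumps 7 from row 2; 7 starts row 3. P = [[2, 5], [4], [7]], Q = [[1, 2], [3], [4]].
Insert 6: appended to row 1. P = [[2, 5, 6], [4], [7]], Q = [[1, 2, 5], [3], [4]].
Insert 1: 1 bumps 2 from row 1; 2 bumps 4 from row 2; 4 bumps 7 from row 3; 7 starts row 4. P = [[1, 5, 6], [2], [4], [7]], Q = [[1, 2, 5], [3], [4], [6]].
Insert 8: appended to row 1. P = [[1, 5, 6, 8], [2], [4], [7]], Q = [[1, 2, 5, 7], [3], [4], [6]].
Insert 3: 3 bumps 5 from row 1; 5 appends to row 2. P = [[1, 3, 6, 8], [2, 5], [4], [7]], Q = [[1, 2, 5, 7], [3, 8], [4], [6]].

So P = [[1, 3, 6, 8], [2, 5], [4], [7]], Q = [[1, 2, 5, 7], [3, 8], [4], [6]].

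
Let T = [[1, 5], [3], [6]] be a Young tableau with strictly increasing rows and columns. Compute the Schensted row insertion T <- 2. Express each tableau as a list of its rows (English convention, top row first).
In row 1, 2 replaces 5 (the leftmost entry greater than 2); 5 is bumped to row 2. 5 is appended to row 2. The new tableau is [[1, 2], [3, 5], [6]].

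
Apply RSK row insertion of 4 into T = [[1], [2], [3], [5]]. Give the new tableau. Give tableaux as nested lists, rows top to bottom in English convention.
[[1, 4], [2], [3], [5]]

4 is larger than every entry of row 1, so it is appended to row 1. The new tableau is [[1, 4], [2], [3], [5]].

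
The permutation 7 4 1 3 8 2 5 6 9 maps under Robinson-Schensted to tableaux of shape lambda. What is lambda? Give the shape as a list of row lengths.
Row-insert each entry into an empty tableau.

After inserting 7: P = [[7]].
After inserting 4: P = [[4], [7]].
After inserting 1: P = [[1], [4], [7]].
After inserting 3: P = [[1, 3], [4], [7]].
After inserting 8: P = [[1, 3, 8], [4], [7]].
After inserting 2: P = [[1, 2, 8], [3], [4], [7]].
After inserting 5: P = [[1, 2, 5], [3, 8], [4], [7]].
After inserting 6: P = [[1, 2, 5, 6], [3, 8], [4], [7]].
After inserting 9: P = [[1, 2, 5, 6, 9], [3, 8], [4], [7]].

The final insertion tableau P = [[1, 2, 5, 6, 9], [3, 8], [4], [7]] has shape [5, 2, 1, 1].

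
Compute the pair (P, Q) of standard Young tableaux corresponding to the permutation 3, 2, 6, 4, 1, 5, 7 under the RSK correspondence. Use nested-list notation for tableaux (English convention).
Insert each entry of the permutation into P by Schensted row insertion, recording in Q the position of each new cell.

Insert 3: appended to row 1. P = [[3]].
Insert 2: 2 bumps 3 from row 1; 3 starts row 2. P = [[2], [3]].
Insert 6: appended to row 1. P = [[2, 6], [3]].
Insert 4: 4 bumps 6 from row 1; 6 appends to row 2. P = [[2, 4], [3, 6]].
Insert 1: 1 bumps 2 from row 1; 2 bumps 3 from row 2; 3 starts row 3. P = [[1, 4], [2, 6], [3]].
Insert 5: appended to row 1. P = [[1, 4, 5], [2, 6], [3]].
Insert 7: appended to row 1. P = [[1, 4, 5, 7], [2, 6], [3]].

So P = [[1, 4, 5, 7], [2, 6], [3]], Q = [[1, 3, 6, 7], [2, 4], [5]].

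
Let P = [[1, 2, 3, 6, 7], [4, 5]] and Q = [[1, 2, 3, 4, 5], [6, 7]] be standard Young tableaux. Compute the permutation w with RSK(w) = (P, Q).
1 4 5 6 7 2 3

Reverse the RSK construction: for i from n down to 1, find the cell of Q containing i, remove the entry at that cell from P, and reverse-bump it up through P; the value ejected from row 1 is w(i).

Step i=7: Q has 7 at row 2, column 2; remove 5 from row 2 of P and reverse-bump: 5 enters row 1 and ejects 3. So w(7) = 3. P is now [[1, 2, 5, 6, 7], [4]].
Step i=6: Q has 6 at row 2, column 1; remove 4 from row 2 of P and reverse-bump: 4 enters row 1 and ejects 2. So w(6) = 2. P is now [[1, 4, 5, 6, 7]].
Step i=5: Q has 5 at row 1, column 5; remove that cell from P, ejecting 7. So w(5) = 7. P is now [[1, 4, 5, 6]].
Step i=4: Q has 4 at row 1, column 4; remove that cell from P, ejecting 6. So w(4) = 6. P is now [[1, 4, 5]].
Step i=3: Q has 3 at row 1, column 3; remove that cell from P, ejecting 5. So w(3) = 5. P is now [[1, 4]].
Step i=2: Q has 2 at row 1, column 2; remove that cell from P, ejecting 4. So w(2) = 4. P is now [[1]].
Step i=1: Q has 1 at row 1, column 1; remove that cell from P, ejecting 1. So w(1) = 1. P is now [].

So w = 1 4 5 6 7 2 3.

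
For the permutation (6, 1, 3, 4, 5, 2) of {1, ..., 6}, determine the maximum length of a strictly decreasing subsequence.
3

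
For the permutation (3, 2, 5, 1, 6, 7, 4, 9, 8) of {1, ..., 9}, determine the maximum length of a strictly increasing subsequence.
5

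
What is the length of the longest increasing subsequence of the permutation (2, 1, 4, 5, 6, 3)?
4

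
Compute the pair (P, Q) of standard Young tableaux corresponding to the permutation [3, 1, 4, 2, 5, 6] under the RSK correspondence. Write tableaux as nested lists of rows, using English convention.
P = [[1, 2, 5, 6], [3, 4]], Q = [[1, 3, 5, 6], [2, 4]]

Insert each entry of the permutation into P by Schensted row insertion, recording in Q the position of each new cell.

Insert 3: appended to row 1. P = [[3]].
Insert 1: 1 bumps 3 from row 1; 3 starts row 2. P = [[1], [3]].
Insert 4: appended to row 1. P = [[1, 4], [3]].
Insert 2: 2 bumps 4 from row 1; 4 appends to row 2. P = [[1, 2], [3, 4]].
Insert 5: appended to row 1. P = [[1, 2, 5], [3, 4]].
Insert 6: appended to row 1. P = [[1, 2, 5, 6], [3, 4]].

So P = [[1, 2, 5, 6], [3, 4]], Q = [[1, 3, 5, 6], [2, 4]].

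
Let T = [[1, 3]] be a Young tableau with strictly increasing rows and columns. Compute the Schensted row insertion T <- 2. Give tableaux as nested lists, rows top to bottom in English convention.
[[1, 2], [3]]

In row 1, 2 replaces 3 (the leftmost entry greater than 2); 3 is bumped to row 2. 3 starts a new row 2. The new tableau is [[1, 2], [3]].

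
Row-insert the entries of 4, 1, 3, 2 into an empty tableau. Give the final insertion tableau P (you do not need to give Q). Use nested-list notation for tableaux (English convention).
Insert 4: appended to row 1. P = [[4]].
Insert 1: 1 bumps 4 from row 1; 4 starts row 2. P = [[1], [4]].
Insert 3: appended to row 1. P = [[1, 3], [4]].
Insert 2: 2 bumps 3 from row 1; 3 bumps 4 from row 2; 4 starts row 3. P = [[1, 2], [3], [4]].

So P = [[1, 2], [3], [4]].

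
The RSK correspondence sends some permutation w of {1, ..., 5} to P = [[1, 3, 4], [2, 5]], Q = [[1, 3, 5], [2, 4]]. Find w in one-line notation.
Reverse the RSK construction: for i from n down to 1, find the cell of Q containing i, remove the entry at that cell from P, and reverse-bump it up through P; the value ejected from row 1 is w(i).

Step i=5: Q has 5 at row 1, column 3; remove that cell from P, ejecting 4. So w(5) = 4. P is now [[1, 3], [2, 5]].
Step i=4: Q has 4 at row 2, column 2; remove 5 from row 2 of P and reverse-bump: 5 enters row 1 and ejects 3. So w(4) = 3. P is now [[1, 5], [2]].
Step i=3: Q has 3 at row 1, column 2; remove that cell from P, ejecting 5. So w(3) = 5. P is now [[1], [2]].
Step i=2: Q has 2 at row 2, column 1; remove 2 from row 2 of P and reverse-bump: 2 enters row 1 and ejects 1. So w(2) = 1. P is now [[2]].
Step i=1: Q has 1 at row 1, column 1; remove that cell from P, ejecting 2. So w(1) = 2. P is now [].

So w = 2 1 5 3 4.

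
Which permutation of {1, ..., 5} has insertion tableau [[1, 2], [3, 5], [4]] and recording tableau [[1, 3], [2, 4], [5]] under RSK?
Reverse the RSK construction: for i from n down to 1, find the cell of Q containing i, remove the entry at that cell from P, and reverse-bump it up through P; the value ejected from row 1 is w(i).

Step i=5: Q has 5 at row 3, column 1; remove 4 from row 3 of P and reverse-bump: 4 enters row 2 and ejects 3; 3 enters row 1 and ejects 2. So w(5) = 2. P is now [[1, 3], [4, 5]].
Step i=4: Q has 4 at row 2, column 2; remove 5 from row 2 of P and reverse-bump: 5 enters row 1 and ejects 3. So w(4) = 3. P is now [[1, 5], [4]].
Step i=3: Q has 3 at row 1, column 2; remove that cell from P, ejecting 5. So w(3) = 5. P is now [[1], [4]].
Step i=2: Q has 2 at row 2, column 1; remove 4 from row 2 of P and reverse-bump: 4 enters row 1 and ejects 1. So w(2) = 1. P is now [[4]].
Step i=1: Q has 1 at row 1, column 1; remove that cell from P, ejecting 4. So w(1) = 4. P is now [].

So w = 4 1 5 3 2.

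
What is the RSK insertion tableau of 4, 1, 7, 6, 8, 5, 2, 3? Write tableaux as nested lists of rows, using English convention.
P = [[1, 2, 3], [4, 5, 8], [6], [7]]

Insert 4: appended to row 1. P = [[4]].
Insert 1: 1 bumps 4 from row 1; 4 starts row 2. P = [[1], [4]].
Insert 7: appended to row 1. P = [[1, 7], [4]].
Insert 6: 6 bumps 7 from row 1; 7 appends to row 2. P = [[1, 6], [4, 7]].
Insert 8: appended to row 1. P = [[1, 6, 8], [4, 7]].
Insert 5: 5 bumps 6 from row 1; 6 bumps 7 from row 2; 7 starts row 3. P = [[1, 5, 8], [4, 6], [7]].
Insert 2: 2 bumps 5 from row 1; 5 bumps 6 from row 2; 6 bumps 7 from row 3; 7 starts row 4. P = [[1, 2, 8], [4, 5], [6], [7]].
Insert 3: 3 bumps 8 from row 1; 8 appends to row 2. P = [[1, 2, 3], [4, 5, 8], [6], [7]].

So P = [[1, 2, 3], [4, 5, 8], [6], [7]].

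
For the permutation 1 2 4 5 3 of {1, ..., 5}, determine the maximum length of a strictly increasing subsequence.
4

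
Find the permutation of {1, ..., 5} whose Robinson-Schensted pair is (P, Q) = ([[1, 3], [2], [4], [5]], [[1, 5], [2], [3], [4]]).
5 4 2 1 3

Reverse the RSK construction: for i from n down to 1, find the cell of Q containing i, remove the entry at that cell from P, and reverse-bump it up through P; the value ejected from row 1 is w(i).

Step i=5: Q has 5 at row 1, column 2; remove that cell from P, ejecting 3. So w(5) = 3. P is now [[1], [2], [4], [5]].
Step i=4: Q has 4 at row 4, column 1; remove 5 from row 4 of P and reverse-bump: 5 enters row 3 and ejects 4; 4 enters row 2 and ejects 2; 2 enters row 1 and ejects 1. So w(4) = 1. P is now [[2], [4], [5]].
Step i=3: Q has 3 at row 3, column 1; remove 5 from row 3 of P and reverse-bump: 5 enters row 2 and ejects 4; 4 enters row 1 and ejects 2. So w(3) = 2. P is now [[4], [5]].
Step i=2: Q has 2 at row 2, column 1; remove 5 from row 2 of P and reverse-bump: 5 enters row 1 and ejects 4. So w(2) = 4. P is now [[5]].
Step i=1: Q has 1 at row 1, column 1; remove that cell from P, ejecting 5. So w(1) = 5. P is now [].

So w = 5 4 2 1 3.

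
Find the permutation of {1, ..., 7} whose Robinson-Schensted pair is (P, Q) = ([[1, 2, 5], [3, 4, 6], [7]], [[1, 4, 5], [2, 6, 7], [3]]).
7 3 1 4 6 2 5

Reverse the RSK construction: for i from n down to 1, find the cell of Q containing i, remove the entry at that cell from P, and reverse-bump it up through P; the value ejected from row 1 is w(i).

Step i=7: Q has 7 at row 2, column 3; remove 6 from row 2 of P and reverse-bump: 6 enters row 1 and ejects 5. So w(7) = 5. P is now [[1, 2, 6], [3, 4], [7]].
Step i=6: Q has 6 at row 2, column 2; remove 4 from row 2 of P and reverse-bump: 4 enters row 1 and ejects 2. So w(6) = 2. P is now [[1, 4, 6], [3], [7]].
Step i=5: Q has 5 at row 1, column 3; remove that cell from P, ejecting 6. So w(5) = 6. P is now [[1, 4], [3], [7]].
Step i=4: Q has 4 at row 1, column 2; remove that cell from P, ejecting 4. So w(4) = 4. P is now [[1], [3], [7]].
Step i=3: Q has 3 at row 3, column 1; remove 7 from row 3 of P and reverse-bump: 7 enters row 2 and ejects 3; 3 enters row 1 and ejects 1. So w(3) = 1. P is now [[3], [7]].
Step i=2: Q has 2 at row 2, column 1; remove 7 from row 2 of P and reverse-bump: 7 enters row 1 and ejects 3. So w(2) = 3. P is now [[7]].
Step i=1: Q has 1 at row 1, column 1; remove that cell from P, ejecting 7. So w(1) = 7. P is now [].

So w = 7 3 1 4 6 2 5.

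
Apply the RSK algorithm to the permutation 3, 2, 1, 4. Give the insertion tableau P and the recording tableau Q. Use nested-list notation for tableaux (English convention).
Insert each entry of the permutation into P by Schensted row insertion, recording in Q the position of each new cell.

After inserting 3: P = [[3]].
After inserting 2: P = [[2], [3]].
After inserting 1: P = [[1], [2], [3]].
After inserting 4: P = [[1, 4], [2], [3]].

So P = [[1, 4], [2], [3]], Q = [[1, 4], [2], [3]].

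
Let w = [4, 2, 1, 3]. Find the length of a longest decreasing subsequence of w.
3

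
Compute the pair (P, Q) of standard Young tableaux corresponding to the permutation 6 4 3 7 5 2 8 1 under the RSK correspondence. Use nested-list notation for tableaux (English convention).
P = [[1, 5, 8], [2, 7], [3], [4], [6]], Q = [[1, 4, 7], [2, 5], [3], [6], [8]]

Insert each entry of the permutation into P by Schensted row insertion, recording in Q the position of each new cell.

Insert 6: appended to row 1. P = [[6]].
Insert 4: 4 bumps 6 from row 1; 6 starts row 2. P = [[4], [6]].
Insert 3: 3 bumps 4 from row 1; 4 bumps 6 from row 2; 6 starts row 3. P = [[3], [4], [6]].
Insert 7: appended to row 1. P = [[3, 7], [4], [6]].
Insert 5: 5 bumps 7 from row 1; 7 appends to row 2. P = [[3, 5], [4, 7], [6]].
Insert 2: 2 bumps 3 from row 1; 3 bumps 4 from row 2; 4 bumps 6 from row 3; 6 starts row 4. P = [[2, 5], [3, 7], [4], [6]].
Insert 8: appended to row 1. P = [[2, 5, 8], [3, 7], [4], [6]].
Insert 1: 1 bumps 2 from row 1; 2 bumps 3 from row 2; 3 bumps 4 from row 3; 4 bumps 6 from row 4; 6 starts row 5. P = [[1, 5, 8], [2, 7], [3], [4], [6]].

So P = [[1, 5, 8], [2, 7], [3], [4], [6]], Q = [[1, 4, 7], [2, 5], [3], [6], [8]].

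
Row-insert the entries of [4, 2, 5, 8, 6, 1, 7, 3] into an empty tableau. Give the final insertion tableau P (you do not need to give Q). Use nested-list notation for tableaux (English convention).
Insert 4: appended to row 1. P = [[4]].
Insert 2: 2 bumps 4 from row 1; 4 starts row 2. P = [[2], [4]].
Insert 5: appended to row 1. P = [[2, 5], [4]].
Insert 8: appended to row 1. P = [[2, 5, 8], [4]].
Insert 6: 6 bumps 8 from row 1; 8 appends to row 2. P = [[2, 5, 6], [4, 8]].
Insert 1: 1 bumps 2 from row 1; 2 bumps 4 from row 2; 4 starts row 3. P = [[1, 5, 6], [2, 8], [4]].
Insert 7: appended to row 1. P = [[1, 5, 6, 7], [2, 8], [4]].
Insert 3: 3 bumps 5 from row 1; 5 bumps 8 from row 2; 8 appends to row 3. P = [[1, 3, 6, 7], [2, 5], [4, 8]].

So P = [[1, 3, 6, 7], [2, 5], [4, 8]].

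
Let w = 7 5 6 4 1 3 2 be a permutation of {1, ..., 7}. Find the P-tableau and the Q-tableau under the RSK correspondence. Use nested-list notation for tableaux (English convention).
Insert each entry of the permutation into P by Schensted row insertion, recording in Q the position of each new cell.

Insert 7: appended to row 1. P = [[7]], Q = [[1]].
Insert 5: 5 bumps 7 from row 1; 7 starts row 2. P = [[5], [7]], Q = [[1], [2]].
Insert 6: appended to row 1. P = [[5, 6], [7]], Q = [[1, 3], [2]].
Insert 4: 4 bumps 5 from row 1; 5 bumps 7 from row 2; 7 starts row 3. P = [[4, 6], [5], [7]], Q = [[1, 3], [2], [4]].
Insert 1: 1 bumps 4 from row 1; 4 bumps 5 from row 2; 5 bumps 7 from row 3; 7 starts row 4. P = [[1, 6], [4], [5], [7]], Q = [[1, 3], [2], [4], [5]].
Insert 3: 3 bumps 6 from row 1; 6 appends to row 2. P = [[1, 3], [4, 6], [5], [7]], Q = [[1, 3], [2, 6], [4], [5]].
Insert 2: 2 bumps 3 from row 1; 3 bumps 4 from row 2; 4 bumps 5 from row 3; 5 bumps 7 from row 4; 7 starts row 5. P = [[1, 2], [3, 6], [4], [5], [7]], Q = [[1, 3], [2, 6], [4], [5], [7]].

So P = [[1, 2], [3, 6], [4], [5], [7]], Q = [[1, 3], [2, 6], [4], [5], [7]].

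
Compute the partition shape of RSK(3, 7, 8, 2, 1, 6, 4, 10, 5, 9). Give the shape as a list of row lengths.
[4, 4, 2]

Row-insert each entry into an empty tableau.

After inserting 3: P = [[3]].
After inserting 7: P = [[3, 7]].
After inserting 8: P = [[3, 7, 8]].
After inserting 2: P = [[2, 7, 8], [3]].
After inserting 1: P = [[1, 7, 8], [2], [3]].
After inserting 6: P = [[1, 6, 8], [2, 7], [3]].
After inserting 4: P = [[1, 4, 8], [2, 6], [3, 7]].
After inserting 10: P = [[1, 4, 8, 10], [2, 6], [3, 7]].
After inserting 5: P = [[1, 4, 5, 10], [2, 6, 8], [3, 7]].
After inserting 9: P = [[1, 4, 5, 9], [2, 6, 8, 10], [3, 7]].

The final insertion tableau P = [[1, 4, 5, 9], [2, 6, 8, 10], [3, 7]] has shape [4, 4, 2].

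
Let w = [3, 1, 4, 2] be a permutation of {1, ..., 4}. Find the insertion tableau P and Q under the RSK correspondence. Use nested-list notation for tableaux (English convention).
Insert each entry of the permutation into P by Schensted row insertion, recording in Q the position of each new cell.

Insert 3: appended to row 1. P = [[3]].
Insert 1: 1 bumps 3 from row 1; 3 starts row 2. P = [[1], [3]].
Insert 4: appended to row 1. P = [[1, 4], [3]].
Insert 2: 2 bumps 4 from row 1; 4 appends to row 2. P = [[1, 2], [3, 4]].

So P = [[1, 2], [3, 4]], Q = [[1, 3], [2, 4]].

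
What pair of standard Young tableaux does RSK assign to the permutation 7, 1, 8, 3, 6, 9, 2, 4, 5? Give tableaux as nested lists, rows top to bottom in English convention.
P = [[1, 2, 4, 5], [3, 6, 9], [7, 8]], Q = [[1, 3, 5, 6], [2, 4, 9], [7, 8]]

Insert each entry of the permutation into P by Schensted row insertion, recording in Q the position of each new cell.

After inserting 7: P = [[7]].
After inserting 1: P = [[1], [7]].
After inserting 8: P = [[1, 8], [7]].
After inserting 3: P = [[1, 3], [7, 8]].
After inserting 6: P = [[1, 3, 6], [7, 8]].
After inserting 9: P = [[1, 3, 6, 9], [7, 8]].
After inserting 2: P = [[1, 2, 6, 9], [3, 8], [7]].
After inserting 4: P = [[1, 2, 4, 9], [3, 6], [7, 8]].
After inserting 5: P = [[1, 2, 4, 5], [3, 6, 9], [7, 8]].

So P = [[1, 2, 4, 5], [3, 6, 9], [7, 8]], Q = [[1, 3, 5, 6], [2, 4, 9], [7, 8]].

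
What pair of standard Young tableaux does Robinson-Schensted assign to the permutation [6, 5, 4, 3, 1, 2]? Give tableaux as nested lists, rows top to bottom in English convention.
P = [[1, 2], [3], [4], [5], [6]], Q = [[1, 6], [2], [3], [4], [5]]

Insert each entry of the permutation into P by Schensted row insertion, recording in Q the position of each new cell.

Insert 6: appended to row 1. P = [[6]], Q = [[1]].
Insert 5: 5 bumps 6 from row 1; 6 starts row 2. P = [[5], [6]], Q = [[1], [2]].
Insert 4: 4 bumps 5 from row 1; 5 bumps 6 from row 2; 6 starts row 3. P = [[4], [5], [6]], Q = [[1], [2], [3]].
Insert 3: 3 bumps 4 from row 1; 4 bumps 5 from row 2; 5 bumps 6 from row 3; 6 starts row 4. P = [[3], [4], [5], [6]], Q = [[1], [2], [3], [4]].
Insert 1: 1 bumps 3 from row 1; 3 bumps 4 from row 2; 4 bumps 5 from row 3; 5 bumps 6 from row 4; 6 starts row 5. P = [[1], [3], [4], [5], [6]], Q = [[1], [2], [3], [4], [5]].
Insert 2: appended to row 1. P = [[1, 2], [3], [4], [5], [6]], Q = [[1, 6], [2], [3], [4], [5]].

So P = [[1, 2], [3], [4], [5], [6]], Q = [[1, 6], [2], [3], [4], [5]].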